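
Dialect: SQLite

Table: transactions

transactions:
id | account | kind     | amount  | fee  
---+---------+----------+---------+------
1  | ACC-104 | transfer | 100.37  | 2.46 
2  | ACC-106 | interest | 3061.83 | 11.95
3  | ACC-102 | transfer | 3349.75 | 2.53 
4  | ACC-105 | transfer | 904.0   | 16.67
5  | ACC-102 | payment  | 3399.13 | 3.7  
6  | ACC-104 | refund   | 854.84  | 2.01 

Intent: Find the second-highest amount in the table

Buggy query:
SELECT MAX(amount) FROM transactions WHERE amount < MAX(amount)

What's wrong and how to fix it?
Bug: MAX(amount) on the right of the comparison is an aggregate-in-WHERE error

Fix: Put the inner MAX in a scalar subquery

Corrected query:
SELECT MAX(amount) FROM transactions WHERE amount < (SELECT MAX(amount) FROM transactions)

Result:
MAX(amount)
-----------
3349.75    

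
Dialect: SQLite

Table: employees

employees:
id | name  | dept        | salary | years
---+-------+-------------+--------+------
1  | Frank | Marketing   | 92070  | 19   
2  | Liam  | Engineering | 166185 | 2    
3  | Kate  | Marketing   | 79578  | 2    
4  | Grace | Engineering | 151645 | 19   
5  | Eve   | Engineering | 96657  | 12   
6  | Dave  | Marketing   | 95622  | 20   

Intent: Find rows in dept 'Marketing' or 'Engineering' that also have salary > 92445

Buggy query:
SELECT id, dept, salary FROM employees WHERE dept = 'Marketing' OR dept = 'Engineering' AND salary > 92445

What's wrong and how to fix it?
Bug: Without parentheses, AND is evaluated before OR, so the salary filter only applies to the 'Engineering' branch

Fix: Add parentheses around the OR so the AND applies to both alternatives

Corrected query:
SELECT id, dept, salary FROM employees WHERE (dept = 'Marketing' OR dept = 'Engineering') AND salary > 92445

Result:
id | dept        | salary
---+-------------+-------
2  | Engineering | 166185
4  | Engineering | 151645
5  | Engineering | 96657 
6  | Marketing   | 95622 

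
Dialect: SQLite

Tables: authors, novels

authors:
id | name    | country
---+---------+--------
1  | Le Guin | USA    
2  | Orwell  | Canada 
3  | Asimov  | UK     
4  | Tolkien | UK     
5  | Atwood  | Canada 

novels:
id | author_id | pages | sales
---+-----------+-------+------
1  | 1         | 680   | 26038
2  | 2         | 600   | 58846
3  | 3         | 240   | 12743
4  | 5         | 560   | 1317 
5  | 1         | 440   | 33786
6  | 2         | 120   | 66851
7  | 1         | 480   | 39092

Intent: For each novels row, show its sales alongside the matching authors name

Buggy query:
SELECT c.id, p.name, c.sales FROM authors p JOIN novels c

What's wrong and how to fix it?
Bug: Missing join condition: each novels row is matched to all authors rows instead of just its own

Fix: Specify the join condition linking the foreign key to the parent id

Corrected query:
SELECT c.id, p.name, c.sales FROM authors p JOIN novels c ON c.author_id = p.id

Result:
id | name    | sales
---+---------+------
1  | Le Guin | 26038
2  | Orwell  | 58846
3  | Asimov  | 12743
4  | Atwood  | 1317 
5  | Le Guin | 33786
6  | Orwell  | 66851
7  | Le Guin | 39092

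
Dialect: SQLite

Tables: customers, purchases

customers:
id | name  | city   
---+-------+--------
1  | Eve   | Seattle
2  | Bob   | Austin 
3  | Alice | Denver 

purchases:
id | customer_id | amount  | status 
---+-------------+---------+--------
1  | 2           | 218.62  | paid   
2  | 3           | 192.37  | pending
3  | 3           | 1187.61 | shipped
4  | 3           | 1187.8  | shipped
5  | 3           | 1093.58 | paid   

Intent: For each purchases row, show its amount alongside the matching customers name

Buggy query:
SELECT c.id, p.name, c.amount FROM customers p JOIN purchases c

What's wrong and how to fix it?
Bug: Missing join condition: each purchases row is matched to all customers rows instead of just its own

Fix: Specify the join condition linking the foreign key to the parent id

Corrected query:
SELECT c.id, p.name, c.amount FROM customers p JOIN purchases c ON c.customer_id = p.id

Result:
id | name  | amount 
---+-------+--------
1  | Bob   | 218.62 
2  | Alice | 192.37 
3  | Alice | 1187.61
4  | Alice | 1187.8 
5  | Alice | 1093.58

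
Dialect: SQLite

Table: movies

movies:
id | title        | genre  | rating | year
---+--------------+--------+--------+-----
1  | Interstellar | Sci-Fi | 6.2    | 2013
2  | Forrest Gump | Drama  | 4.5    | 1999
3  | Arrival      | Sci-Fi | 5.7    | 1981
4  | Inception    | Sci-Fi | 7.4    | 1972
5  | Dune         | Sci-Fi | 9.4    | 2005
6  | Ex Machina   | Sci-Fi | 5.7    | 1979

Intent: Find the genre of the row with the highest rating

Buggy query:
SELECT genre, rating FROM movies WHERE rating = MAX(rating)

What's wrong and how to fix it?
Bug: WHERE is evaluated per row; an aggregate over the whole table isn't defined there

Fix: Wrap MAX in a scalar subquery so WHERE compares against a single value

Corrected query:
SELECT genre, rating FROM movies WHERE rating = (SELECT MAX(rating) FROM movies)

Result:
genre  | rating
-------+-------
Sci-Fi | 9.4   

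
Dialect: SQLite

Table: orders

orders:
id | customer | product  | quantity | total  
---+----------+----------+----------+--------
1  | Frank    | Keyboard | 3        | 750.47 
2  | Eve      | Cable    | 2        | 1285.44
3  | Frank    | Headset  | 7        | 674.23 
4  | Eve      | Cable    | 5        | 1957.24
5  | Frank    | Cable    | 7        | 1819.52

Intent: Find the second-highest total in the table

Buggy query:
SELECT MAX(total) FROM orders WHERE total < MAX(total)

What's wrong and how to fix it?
Bug: The inner MAX is an aggregate inside WHERE, which is not allowed

Fix: Compute the overall MAX in a subquery, then take MAX of rows below it

Corrected query:
SELECT MAX(total) FROM orders WHERE total < (SELECT MAX(total) FROM orders)

Result:
MAX(total)
----------
1819.52   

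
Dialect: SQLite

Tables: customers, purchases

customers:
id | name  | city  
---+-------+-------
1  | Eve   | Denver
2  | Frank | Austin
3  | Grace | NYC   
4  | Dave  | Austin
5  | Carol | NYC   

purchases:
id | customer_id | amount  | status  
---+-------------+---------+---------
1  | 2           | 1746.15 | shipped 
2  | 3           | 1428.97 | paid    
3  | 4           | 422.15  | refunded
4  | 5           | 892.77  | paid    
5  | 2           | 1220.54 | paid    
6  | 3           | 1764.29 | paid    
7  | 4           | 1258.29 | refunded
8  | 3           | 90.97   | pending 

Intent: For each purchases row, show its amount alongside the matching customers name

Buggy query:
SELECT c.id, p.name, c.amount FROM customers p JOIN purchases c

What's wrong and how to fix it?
Bug: JOIN with no ON clause produces a cartesian product; every purchases row pairs with every customers row

Fix: Specify the join condition linking the foreign key to the parent id

Corrected query:
SELECT c.id, p.name, c.amount FROM customers p JOIN purchases c ON c.customer_id = p.id

Result:
id | name  | amount 
---+-------+--------
1  | Frank | 1746.15
2  | Grace | 1428.97
3  | Dave  | 422.15 
4  | Carol | 892.77 
5  | Frank | 1220.54
6  | Grace | 1764.29
7  | Dave  | 1258.29
8  | Grace | 90.97  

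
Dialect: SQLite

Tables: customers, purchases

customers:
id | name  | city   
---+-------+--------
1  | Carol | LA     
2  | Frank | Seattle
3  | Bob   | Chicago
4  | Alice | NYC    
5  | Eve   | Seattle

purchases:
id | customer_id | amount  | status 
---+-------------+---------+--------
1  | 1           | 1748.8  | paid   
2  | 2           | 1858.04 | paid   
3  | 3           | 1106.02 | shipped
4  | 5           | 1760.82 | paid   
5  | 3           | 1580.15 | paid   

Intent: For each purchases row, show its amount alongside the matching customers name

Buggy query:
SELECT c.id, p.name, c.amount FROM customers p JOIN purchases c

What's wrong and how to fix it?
Bug: Missing join condition: each purchases row is matched to all customers rows instead of just its own

Fix: Add ON c.customer_id = p.id to the JOIN

Corrected query:
SELECT c.id, p.name, c.amount FROM customers p JOIN purchases c ON c.customer_id = p.id

Result:
id | name  | amount 
---+-------+--------
1  | Carol | 1748.8 
2  | Frank | 1858.04
3  | Bob   | 1106.02
4  | Eve   | 1760.82
5  | Bob   | 1580.15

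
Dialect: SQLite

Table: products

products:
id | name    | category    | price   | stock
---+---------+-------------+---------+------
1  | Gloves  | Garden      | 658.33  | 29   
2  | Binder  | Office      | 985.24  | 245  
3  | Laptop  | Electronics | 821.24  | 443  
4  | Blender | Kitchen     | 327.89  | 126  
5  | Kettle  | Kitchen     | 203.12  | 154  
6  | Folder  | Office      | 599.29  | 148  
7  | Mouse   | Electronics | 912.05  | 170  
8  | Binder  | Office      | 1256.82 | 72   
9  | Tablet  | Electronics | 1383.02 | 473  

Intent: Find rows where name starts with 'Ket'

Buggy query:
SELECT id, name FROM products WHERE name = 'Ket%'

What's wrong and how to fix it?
Bug: '=' compares the literal string including the % character; pattern matching needs LIKE

Fix: Use LIKE for wildcard pattern matching

Corrected query:
SELECT id, name FROM products WHERE name LIKE 'Ket%'

Result:
id | name  
---+-------
5  | Kettle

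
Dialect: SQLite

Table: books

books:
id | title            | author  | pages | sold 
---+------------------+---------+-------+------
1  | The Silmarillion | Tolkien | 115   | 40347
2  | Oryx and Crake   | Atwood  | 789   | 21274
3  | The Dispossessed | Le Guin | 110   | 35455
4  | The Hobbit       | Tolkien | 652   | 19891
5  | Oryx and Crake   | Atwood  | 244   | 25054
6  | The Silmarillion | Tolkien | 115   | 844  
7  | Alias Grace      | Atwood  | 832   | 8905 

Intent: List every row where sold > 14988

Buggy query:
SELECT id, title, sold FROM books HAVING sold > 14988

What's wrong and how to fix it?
Bug: This is a non-aggregate query (no GROUP BY, no aggregates), so in SQLite the HAVING clause is invalid here; a row-level condition belongs in WHERE

Fix: Replace HAVING with WHERE since the condition applies to individual rows

Corrected query:
SELECT id, title, sold FROM books WHERE sold > 14988

Result:
id | title            | sold 
---+------------------+------
1  | The Silmarillion | 40347
2  | Oryx and Crake   | 21274
3  | The Dispossessed | 35455
4  | The Hobbit       | 19891
5  | Oryx and Crake   | 25054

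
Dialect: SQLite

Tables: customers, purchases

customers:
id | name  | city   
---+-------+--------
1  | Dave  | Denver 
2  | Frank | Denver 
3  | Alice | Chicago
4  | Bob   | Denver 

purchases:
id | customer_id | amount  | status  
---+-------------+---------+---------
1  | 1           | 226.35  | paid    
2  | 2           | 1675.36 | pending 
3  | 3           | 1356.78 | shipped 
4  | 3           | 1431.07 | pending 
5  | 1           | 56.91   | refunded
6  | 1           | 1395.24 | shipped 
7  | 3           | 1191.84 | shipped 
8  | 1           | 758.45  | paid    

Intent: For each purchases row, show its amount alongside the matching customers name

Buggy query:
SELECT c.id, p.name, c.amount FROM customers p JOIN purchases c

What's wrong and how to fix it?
Bug: Missing join condition: each purchases row is matched to all customers rows instead of just its own

Fix: Add ON c.customer_id = p.id to the JOIN

Corrected query:
SELECT c.id, p.name, c.amount FROM customers p JOIN purchases c ON c.customer_id = p.id

Result:
id | name  | amount 
---+-------+--------
1  | Dave  | 226.35 
2  | Frank | 1675.36
3  | Alice | 1356.78
4  | Alice | 1431.07
5  | Dave  | 56.91  
6  | Dave  | 1395.24
7  | Alice | 1191.84
8  | Dave  | 758.45 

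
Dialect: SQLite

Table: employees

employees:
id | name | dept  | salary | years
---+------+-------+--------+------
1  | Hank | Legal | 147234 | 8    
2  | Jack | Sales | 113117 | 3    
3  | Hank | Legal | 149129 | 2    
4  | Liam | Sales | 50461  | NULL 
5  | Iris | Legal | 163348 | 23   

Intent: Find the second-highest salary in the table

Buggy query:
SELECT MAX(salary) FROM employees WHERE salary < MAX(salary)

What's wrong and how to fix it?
Bug: MAX(salary) on the right of the comparison is an aggregate-in-WHERE error

Fix: Compute the overall MAX in a subquery, then take MAX of rows below it

Corrected query:
SELECT MAX(salary) FROM employees WHERE salary < (SELECT MAX(salary) FROM employees)

Result:
MAX(salary)
-----------
149129     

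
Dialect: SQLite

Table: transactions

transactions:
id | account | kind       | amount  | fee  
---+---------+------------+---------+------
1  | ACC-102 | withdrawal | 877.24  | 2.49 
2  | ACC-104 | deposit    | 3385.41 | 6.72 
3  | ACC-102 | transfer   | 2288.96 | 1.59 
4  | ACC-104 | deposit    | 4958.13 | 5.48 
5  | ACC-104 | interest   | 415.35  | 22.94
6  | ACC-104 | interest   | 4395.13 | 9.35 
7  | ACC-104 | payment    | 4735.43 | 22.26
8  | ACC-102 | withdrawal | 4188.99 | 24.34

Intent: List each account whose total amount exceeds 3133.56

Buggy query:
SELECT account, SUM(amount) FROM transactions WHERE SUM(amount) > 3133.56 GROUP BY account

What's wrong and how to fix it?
Bug: Aggregate functions cannot appear in a WHERE clause

Fix: Move the aggregate condition to a HAVING clause

Corrected query:
SELECT account, SUM(amount) FROM transactions GROUP BY account HAVING SUM(amount) > 3133.56

Result:
account | SUM(amount)
--------+------------
ACC-102 | 7355.19    
ACC-104 | 17889.45   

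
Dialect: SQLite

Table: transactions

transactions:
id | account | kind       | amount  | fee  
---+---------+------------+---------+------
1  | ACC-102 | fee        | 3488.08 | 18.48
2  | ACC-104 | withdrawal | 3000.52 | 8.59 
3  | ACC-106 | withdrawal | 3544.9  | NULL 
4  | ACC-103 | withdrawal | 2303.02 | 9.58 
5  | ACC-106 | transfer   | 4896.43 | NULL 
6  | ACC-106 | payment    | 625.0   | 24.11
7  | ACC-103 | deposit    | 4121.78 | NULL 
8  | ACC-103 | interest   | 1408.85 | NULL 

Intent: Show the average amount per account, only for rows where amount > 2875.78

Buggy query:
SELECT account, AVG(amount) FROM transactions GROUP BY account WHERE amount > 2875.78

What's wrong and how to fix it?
Bug: WHERE cannot follow GROUP BY

Fix: Move the WHERE clause before GROUP BY

Corrected query:
SELECT account, AVG(amount) FROM transactions WHERE amount > 2875.78 GROUP BY account

Result:
account | AVG(amount)
--------+------------
ACC-102 | 3488.08    
ACC-103 | 4121.78    
ACC-104 | 3000.52    
ACC-106 | 4220.665   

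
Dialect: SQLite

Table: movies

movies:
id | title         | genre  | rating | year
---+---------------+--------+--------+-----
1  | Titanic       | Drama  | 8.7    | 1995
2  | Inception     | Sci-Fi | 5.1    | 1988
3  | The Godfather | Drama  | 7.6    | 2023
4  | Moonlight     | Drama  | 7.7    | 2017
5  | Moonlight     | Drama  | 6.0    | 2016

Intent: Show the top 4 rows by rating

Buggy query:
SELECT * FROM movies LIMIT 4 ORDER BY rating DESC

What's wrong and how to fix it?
Bug: ORDER BY cannot follow LIMIT; LIMIT is the final clause

Fix: Sort with ORDER BY, then apply LIMIT

Corrected query:
SELECT * FROM movies ORDER BY rating DESC LIMIT 4

Result:
id | title         | genre | rating | year
---+---------------+-------+--------+-----
1  | Titanic       | Drama | 8.7    | 1995
4  | Moonlight     | Drama | 7.7    | 2017
3  | The Godfather | Drama | 7.6    | 2023
5  | Moonlight     | Drama | 6      | 2016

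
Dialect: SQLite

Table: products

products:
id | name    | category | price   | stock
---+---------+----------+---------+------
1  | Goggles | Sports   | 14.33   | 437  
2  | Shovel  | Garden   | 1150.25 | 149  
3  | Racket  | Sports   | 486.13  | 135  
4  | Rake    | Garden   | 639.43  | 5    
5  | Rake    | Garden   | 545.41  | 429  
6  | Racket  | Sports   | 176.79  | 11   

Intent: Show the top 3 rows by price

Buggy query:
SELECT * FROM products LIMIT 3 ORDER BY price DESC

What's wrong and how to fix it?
Bug: ORDER BY cannot follow LIMIT; LIMIT is the final clause

Fix: Sort with ORDER BY, then apply LIMIT

Corrected query:
SELECT * FROM products ORDER BY price DESC LIMIT 3

Result:
id | name   | category | price   | stock
---+--------+----------+---------+------
2  | Shovel | Garden   | 1150.25 | 149  
4  | Rake   | Garden   | 639.43  | 5    
5  | Rake   | Garden   | 545.41  | 429  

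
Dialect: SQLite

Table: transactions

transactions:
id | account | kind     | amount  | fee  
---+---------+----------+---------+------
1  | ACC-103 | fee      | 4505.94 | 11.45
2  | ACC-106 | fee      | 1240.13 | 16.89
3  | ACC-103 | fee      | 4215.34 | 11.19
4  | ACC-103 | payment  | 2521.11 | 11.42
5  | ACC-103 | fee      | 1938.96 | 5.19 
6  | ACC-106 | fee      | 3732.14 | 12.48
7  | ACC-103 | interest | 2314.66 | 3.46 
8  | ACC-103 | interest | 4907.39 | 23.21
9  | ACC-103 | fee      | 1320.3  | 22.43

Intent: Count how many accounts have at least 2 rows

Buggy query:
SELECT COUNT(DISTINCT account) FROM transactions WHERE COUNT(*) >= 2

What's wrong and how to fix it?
Bug: WHERE filters individual rows, not groups, so a group-level COUNT is invalid there

Fix: Use a subquery that GROUPs and filters with HAVING, then count its rows

Corrected query:
SELECT COUNT(*) FROM (SELECT account FROM transactions GROUP BY account HAVING COUNT(*) >= 2)

Result:
COUNT(*)
--------
2       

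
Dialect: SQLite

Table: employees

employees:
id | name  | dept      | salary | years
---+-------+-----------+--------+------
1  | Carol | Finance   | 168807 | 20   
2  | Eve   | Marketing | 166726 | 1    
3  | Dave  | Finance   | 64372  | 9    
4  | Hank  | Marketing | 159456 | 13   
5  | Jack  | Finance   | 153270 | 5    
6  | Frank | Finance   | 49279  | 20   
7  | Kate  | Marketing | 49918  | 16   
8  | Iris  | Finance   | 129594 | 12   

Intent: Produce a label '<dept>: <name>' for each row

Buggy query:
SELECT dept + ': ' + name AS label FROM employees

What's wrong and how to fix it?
Bug: '+' is numeric addition; on text columns SQLite converts them to 0 instead of concatenating

Fix: Use the || operator for string concatenation

Corrected query:
SELECT dept || ': ' || name AS label FROM employees

Result:
label          
---------------
Finance: Carol 
Marketing: Eve 
Finance: Dave  
Marketing: Hank
Finance: Jack  
Finance: Frank 
Marketing: Kate
Finance: Iris  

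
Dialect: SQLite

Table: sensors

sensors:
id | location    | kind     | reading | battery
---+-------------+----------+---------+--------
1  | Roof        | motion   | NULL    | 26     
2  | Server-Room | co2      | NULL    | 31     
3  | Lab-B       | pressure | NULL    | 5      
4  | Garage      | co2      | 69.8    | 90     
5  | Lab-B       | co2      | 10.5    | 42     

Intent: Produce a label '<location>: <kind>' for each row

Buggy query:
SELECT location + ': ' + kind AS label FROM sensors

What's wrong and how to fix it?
Bug: SQLite uses || for string concatenation; + coerces text to numbers (yielding 0)

Fix: Use the || operator for string concatenation

Corrected query:
SELECT location || ': ' || kind AS label FROM sensors

Result:
label           
----------------
Roof: motion    
Server-Room: co2
Lab-B: pressure 
Garage: co2     
Lab-B: co2      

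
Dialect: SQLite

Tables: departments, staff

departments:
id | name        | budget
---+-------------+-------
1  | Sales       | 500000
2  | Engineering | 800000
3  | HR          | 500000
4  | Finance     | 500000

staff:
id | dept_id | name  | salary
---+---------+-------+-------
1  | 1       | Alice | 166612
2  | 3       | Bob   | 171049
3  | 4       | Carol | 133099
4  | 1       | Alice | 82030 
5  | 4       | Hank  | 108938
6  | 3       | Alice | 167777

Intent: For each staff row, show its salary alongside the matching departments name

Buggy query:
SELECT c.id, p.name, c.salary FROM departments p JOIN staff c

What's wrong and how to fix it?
Bug: JOIN with no ON clause produces a cartesian product; every staff row pairs with every departments row

Fix: Add ON c.dept_id = p.id to the JOIN

Corrected query:
SELECT c.id, p.name, c.salary FROM departments p JOIN staff c ON c.dept_id = p.id

Result:
id | name    | salary
---+---------+-------
1  | Sales   | 166612
2  | HR      | 171049
3  | Finance | 133099
4  | Sales   | 82030 
5  | Finance | 108938
6  | HR      | 167777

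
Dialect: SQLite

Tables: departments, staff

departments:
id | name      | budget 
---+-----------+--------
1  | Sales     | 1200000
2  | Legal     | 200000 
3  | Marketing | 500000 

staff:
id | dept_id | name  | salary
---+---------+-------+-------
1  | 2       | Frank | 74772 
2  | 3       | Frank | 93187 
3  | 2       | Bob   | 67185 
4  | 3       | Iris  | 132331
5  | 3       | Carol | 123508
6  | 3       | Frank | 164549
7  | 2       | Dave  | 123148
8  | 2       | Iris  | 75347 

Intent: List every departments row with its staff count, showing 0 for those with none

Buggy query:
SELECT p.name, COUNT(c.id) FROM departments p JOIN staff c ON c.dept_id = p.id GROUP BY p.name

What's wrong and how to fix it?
Bug: An inner join excludes parents with zero children

Fix: Switch to LEFT JOIN to retain unmatched parent rows

Corrected query:
SELECT p.name, COUNT(c.id) FROM departments p LEFT JOIN staff c ON c.dept_id = p.id GROUP BY p.name

Result:
name      | COUNT(c.id)
----------+------------
Legal     | 4          
Marketing | 4          
Sales     | 0          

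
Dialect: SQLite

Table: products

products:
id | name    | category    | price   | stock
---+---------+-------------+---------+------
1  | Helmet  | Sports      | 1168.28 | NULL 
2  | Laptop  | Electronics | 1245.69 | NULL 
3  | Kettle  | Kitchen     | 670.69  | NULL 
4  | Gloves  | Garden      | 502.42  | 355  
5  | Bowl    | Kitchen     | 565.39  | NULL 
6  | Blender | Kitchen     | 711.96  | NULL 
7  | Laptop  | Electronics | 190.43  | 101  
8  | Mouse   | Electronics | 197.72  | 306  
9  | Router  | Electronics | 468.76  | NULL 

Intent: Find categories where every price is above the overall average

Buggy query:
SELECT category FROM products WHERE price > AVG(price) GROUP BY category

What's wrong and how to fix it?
Bug: WHERE evaluates per row before aggregation, so AVG() is unavailable

Fix: Use a subquery for AVG and a HAVING MIN(...) filter so the condition holds for every row in the group

Corrected query:
SELECT category FROM products GROUP BY category HAVING MIN(price) > (SELECT AVG(price) FROM products)

Result:
category
--------
Sports  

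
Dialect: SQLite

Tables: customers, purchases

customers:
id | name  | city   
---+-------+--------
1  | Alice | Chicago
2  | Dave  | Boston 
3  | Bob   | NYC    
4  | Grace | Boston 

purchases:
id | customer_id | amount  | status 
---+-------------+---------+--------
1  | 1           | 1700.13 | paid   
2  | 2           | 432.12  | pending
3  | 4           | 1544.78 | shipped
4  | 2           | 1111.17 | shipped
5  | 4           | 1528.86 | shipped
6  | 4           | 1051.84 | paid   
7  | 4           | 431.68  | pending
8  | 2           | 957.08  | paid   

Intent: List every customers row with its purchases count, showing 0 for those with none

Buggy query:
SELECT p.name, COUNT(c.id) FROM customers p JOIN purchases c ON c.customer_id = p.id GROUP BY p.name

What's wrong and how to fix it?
Bug: An inner join excludes parents with zero children

Fix: Use LEFT JOIN so parents without children still appear (COUNT(c.id) gives 0)

Corrected query:
SELECT p.name, COUNT(c.id) FROM customers p LEFT JOIN purchases c ON c.customer_id = p.id GROUP BY p.name

Result:
name  | COUNT(c.id)
------+------------
Alice | 1          
Bob   | 0          
Dave  | 3          
Grace | 4          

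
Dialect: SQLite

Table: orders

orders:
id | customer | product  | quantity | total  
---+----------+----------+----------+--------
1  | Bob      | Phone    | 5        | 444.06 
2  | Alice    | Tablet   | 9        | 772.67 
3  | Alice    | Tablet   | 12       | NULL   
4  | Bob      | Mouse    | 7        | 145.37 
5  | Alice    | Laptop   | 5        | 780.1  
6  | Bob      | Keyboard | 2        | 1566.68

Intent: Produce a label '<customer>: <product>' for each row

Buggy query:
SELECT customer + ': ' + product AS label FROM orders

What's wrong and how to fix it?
Bug: SQLite uses || for string concatenation; + coerces text to numbers (yielding 0)

Fix: Use the || operator for string concatenation

Corrected query:
SELECT customer || ': ' || product AS label FROM orders

Result:
label        
-------------
Bob: Phone   
Alice: Tablet
Alice: Tablet
Bob: Mouse   
Alice: Laptop
Bob: Keyboard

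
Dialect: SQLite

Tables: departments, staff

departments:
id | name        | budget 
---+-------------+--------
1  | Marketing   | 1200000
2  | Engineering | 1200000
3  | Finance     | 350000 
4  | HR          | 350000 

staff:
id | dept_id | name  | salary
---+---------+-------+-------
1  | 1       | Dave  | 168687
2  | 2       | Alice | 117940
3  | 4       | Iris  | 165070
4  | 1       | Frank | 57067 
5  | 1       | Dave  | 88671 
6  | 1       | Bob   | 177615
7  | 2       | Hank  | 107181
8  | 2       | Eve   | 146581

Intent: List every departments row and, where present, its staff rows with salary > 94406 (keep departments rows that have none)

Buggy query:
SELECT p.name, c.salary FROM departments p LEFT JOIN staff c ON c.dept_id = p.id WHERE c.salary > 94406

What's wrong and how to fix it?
Bug: A WHERE condition on the right-hand table after LEFT JOIN drops unmatched parents

Fix: Put 'c.salary > 94406' in the JOIN's ON clause instead of WHERE

Corrected query:
SELECT p.name, c.salary FROM departments p LEFT JOIN staff c ON c.dept_id = p.id AND c.salary > 94406

Result:
name        | salary
------------+-------
Marketing   | 168687
Marketing   | 177615
Engineering | 107181
Engineering | 117940
Engineering | 146581
Finance     | NULL  
HR          | 165070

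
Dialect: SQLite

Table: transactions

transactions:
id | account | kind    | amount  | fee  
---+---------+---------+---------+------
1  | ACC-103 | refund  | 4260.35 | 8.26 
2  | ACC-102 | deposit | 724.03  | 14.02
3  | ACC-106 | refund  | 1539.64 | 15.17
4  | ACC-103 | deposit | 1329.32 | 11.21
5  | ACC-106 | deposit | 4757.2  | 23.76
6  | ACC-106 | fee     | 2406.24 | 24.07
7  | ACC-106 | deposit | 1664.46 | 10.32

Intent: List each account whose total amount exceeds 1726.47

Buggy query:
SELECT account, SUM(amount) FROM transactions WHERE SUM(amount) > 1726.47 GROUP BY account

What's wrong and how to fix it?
Bug: WHERE runs before GROUP BY, so aggregates aren't available there

Fix: Move the aggregate condition to a HAVING clause

Corrected query:
SELECT account, SUM(amount) FROM transactions GROUP BY account HAVING SUM(amount) > 1726.47

Result:
account | SUM(amount)
--------+------------
ACC-103 | 5589.67    
ACC-106 | 10367.54   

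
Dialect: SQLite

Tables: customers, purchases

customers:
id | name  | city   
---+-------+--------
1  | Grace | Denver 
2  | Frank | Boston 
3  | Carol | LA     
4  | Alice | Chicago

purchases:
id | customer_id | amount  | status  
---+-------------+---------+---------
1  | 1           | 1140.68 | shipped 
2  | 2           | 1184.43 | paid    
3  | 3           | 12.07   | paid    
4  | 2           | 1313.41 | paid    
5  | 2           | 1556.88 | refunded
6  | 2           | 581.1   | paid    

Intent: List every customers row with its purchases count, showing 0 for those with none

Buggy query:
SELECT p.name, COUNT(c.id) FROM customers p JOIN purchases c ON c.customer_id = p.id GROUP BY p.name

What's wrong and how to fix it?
Bug: An inner join excludes parents with zero children

Fix: Use LEFT JOIN so parents without children still appear (COUNT(c.id) gives 0)

Corrected query:
SELECT p.name, COUNT(c.id) FROM customers p LEFT JOIN purchases c ON c.customer_id = p.id GROUP BY p.name

Result:
name  | COUNT(c.id)
------+------------
Alice | 0          
Carol | 1          
Frank | 4          
Grace | 1          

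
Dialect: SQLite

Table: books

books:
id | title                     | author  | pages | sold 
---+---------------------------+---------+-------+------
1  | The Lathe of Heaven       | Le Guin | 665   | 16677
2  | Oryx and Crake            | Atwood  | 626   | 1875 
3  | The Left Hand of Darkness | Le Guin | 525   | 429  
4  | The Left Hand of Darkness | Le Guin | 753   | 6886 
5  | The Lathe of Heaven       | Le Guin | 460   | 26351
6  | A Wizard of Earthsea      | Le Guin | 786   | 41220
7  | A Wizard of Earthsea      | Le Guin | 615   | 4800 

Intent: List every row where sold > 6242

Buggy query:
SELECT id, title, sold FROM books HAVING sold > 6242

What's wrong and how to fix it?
Bug: HAVING filters the output of aggregation, but this query has no GROUP BY and no aggregate functions, so SQLite rejects it (HAVING clause on a non-aggregate query); the condition here is per row

Fix: Use WHERE for row-level filtering

Corrected query:
SELECT id, title, sold FROM books WHERE sold > 6242

Result:
id | title                     | sold 
---+---------------------------+------
1  | The Lathe of Heaven       | 16677
4  | The Left Hand of Darkness | 6886 
5  | The Lathe of Heaven       | 26351
6  | A Wizard of Earthsea      | 41220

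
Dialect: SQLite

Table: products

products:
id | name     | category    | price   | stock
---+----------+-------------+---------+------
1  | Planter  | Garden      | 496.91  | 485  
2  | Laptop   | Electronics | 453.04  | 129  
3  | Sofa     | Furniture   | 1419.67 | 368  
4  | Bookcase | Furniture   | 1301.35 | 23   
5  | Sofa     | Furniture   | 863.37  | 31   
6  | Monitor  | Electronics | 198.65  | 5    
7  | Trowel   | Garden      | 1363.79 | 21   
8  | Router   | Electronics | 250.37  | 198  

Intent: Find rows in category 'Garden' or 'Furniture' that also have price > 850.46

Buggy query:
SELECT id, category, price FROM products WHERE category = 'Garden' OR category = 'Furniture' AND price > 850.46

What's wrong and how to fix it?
Bug: AND binds tighter than OR, so this parses as category = 'Garden' OR (category = 'Furniture' AND price > 850.46)

Fix: Add parentheses around the OR so the AND applies to both alternatives

Corrected query:
SELECT id, category, price FROM products WHERE (category = 'Garden' OR category = 'Furniture') AND price > 850.46

Result:
id | category  | price  
---+-----------+--------
3  | Furniture | 1419.67
4  | Furniture | 1301.35
5  | Furniture | 863.37 
7  | Garden    | 1363.79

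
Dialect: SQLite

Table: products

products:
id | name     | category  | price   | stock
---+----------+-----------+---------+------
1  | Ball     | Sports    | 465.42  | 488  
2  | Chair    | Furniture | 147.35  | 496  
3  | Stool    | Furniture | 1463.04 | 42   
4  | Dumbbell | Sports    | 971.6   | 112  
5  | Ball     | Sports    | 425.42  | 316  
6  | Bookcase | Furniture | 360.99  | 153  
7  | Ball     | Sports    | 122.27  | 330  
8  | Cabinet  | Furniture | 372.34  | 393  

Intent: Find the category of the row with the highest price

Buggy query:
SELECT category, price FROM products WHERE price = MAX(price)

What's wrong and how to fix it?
Bug: WHERE is evaluated per row; an aggregate over the whole table isn't defined there

Fix: Wrap MAX in a scalar subquery so WHERE compares against a single value

Corrected query:
SELECT category, price FROM products WHERE price = (SELECT MAX(price) FROM products)

Result:
category  | price  
----------+--------
Furniture | 1463.04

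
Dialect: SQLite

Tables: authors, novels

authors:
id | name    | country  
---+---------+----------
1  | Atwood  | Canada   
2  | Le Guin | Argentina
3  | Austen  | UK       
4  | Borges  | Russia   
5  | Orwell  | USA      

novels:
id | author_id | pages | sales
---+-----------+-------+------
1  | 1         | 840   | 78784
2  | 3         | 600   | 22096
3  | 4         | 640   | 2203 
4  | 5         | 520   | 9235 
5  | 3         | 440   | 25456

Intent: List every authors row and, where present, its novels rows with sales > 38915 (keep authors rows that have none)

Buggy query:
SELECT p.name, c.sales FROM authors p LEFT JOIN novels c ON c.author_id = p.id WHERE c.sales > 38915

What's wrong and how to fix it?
Bug: Filtering c.sales in WHERE discards the NULL rows produced by LEFT JOIN, turning it into an inner join

Fix: Put 'c.sales > 38915' in the JOIN's ON clause instead of WHERE

Corrected query:
SELECT p.name, c.sales FROM authors p LEFT JOIN novels c ON c.author_id = p.id AND c.sales > 38915

Result:
name    | sales
--------+------
Atwood  | 78784
Le Guin | NULL 
Austen  | NULL 
Borges  | NULL 
Orwell  | NULL 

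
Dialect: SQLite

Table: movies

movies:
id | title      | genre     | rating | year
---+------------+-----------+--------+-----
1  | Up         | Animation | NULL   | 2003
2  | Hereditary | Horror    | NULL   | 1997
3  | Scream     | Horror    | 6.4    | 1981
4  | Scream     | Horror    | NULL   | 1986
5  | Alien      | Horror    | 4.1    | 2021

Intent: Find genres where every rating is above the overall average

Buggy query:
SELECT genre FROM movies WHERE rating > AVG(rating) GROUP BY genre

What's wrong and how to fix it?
Bug: WHERE evaluates per row before aggregation, so AVG() is unavailable

Fix: Use a subquery for AVG and a HAVING MIN(...) filter so the condition holds for every row in the group

Corrected query:
SELECT genre FROM movies GROUP BY genre HAVING MIN(rating) > (SELECT AVG(rating) FROM movies)

Result:
(no rows)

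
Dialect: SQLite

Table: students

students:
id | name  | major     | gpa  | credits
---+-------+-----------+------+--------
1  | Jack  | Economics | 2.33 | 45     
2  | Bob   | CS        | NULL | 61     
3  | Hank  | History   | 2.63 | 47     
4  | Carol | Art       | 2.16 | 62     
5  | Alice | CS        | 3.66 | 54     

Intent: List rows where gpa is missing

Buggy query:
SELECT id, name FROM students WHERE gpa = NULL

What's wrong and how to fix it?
Bug: '= NULL' is always unknown in SQL three-valued logic, so no rows match

Fix: Use IS NULL to test for NULL

Corrected query:
SELECT id, name FROM students WHERE gpa IS NULL

Result:
id | name
---+-----
2  | Bob 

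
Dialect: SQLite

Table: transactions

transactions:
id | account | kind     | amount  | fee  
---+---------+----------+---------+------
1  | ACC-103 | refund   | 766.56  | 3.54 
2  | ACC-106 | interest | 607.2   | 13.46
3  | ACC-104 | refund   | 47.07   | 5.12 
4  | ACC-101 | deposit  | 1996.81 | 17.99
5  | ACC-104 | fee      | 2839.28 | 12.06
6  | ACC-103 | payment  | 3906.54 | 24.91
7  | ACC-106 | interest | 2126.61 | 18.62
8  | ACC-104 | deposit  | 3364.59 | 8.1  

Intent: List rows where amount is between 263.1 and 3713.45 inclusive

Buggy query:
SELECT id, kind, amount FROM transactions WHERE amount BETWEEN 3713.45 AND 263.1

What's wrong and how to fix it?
Bug: The bounds are reversed; BETWEEN a AND b requires a <= b to match anything

Fix: Swap the bounds so the smaller value comes first

Corrected query:
SELECT id, kind, amount FROM transactions WHERE amount BETWEEN 263.1 AND 3713.45

Result:
id | kind     | amount 
---+----------+--------
1  | refund   | 766.56 
2  | interest | 607.2  
4  | deposit  | 1996.81
5  | fee      | 2839.28
7  | interest | 2126.61
8  | deposit  | 3364.59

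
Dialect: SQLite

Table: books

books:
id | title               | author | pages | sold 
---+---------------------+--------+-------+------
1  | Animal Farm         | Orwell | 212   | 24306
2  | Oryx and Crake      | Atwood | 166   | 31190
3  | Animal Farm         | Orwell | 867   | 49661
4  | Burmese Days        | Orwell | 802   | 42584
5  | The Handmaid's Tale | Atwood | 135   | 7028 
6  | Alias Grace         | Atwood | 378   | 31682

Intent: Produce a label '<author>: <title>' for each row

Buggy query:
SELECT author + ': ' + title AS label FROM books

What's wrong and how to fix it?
Bug: SQLite uses || for string concatenation; + coerces text to numbers (yielding 0)

Fix: Replace + with || to concatenate text

Corrected query:
SELECT author || ': ' || title AS label FROM books

Result:
label                      
---------------------------
Orwell: Animal Farm        
Atwood: Oryx and Crake     
Orwell: Animal Farm        
Orwell: Burmese Days       
Atwood: The Handmaid's Tale
Atwood: Alias Grace        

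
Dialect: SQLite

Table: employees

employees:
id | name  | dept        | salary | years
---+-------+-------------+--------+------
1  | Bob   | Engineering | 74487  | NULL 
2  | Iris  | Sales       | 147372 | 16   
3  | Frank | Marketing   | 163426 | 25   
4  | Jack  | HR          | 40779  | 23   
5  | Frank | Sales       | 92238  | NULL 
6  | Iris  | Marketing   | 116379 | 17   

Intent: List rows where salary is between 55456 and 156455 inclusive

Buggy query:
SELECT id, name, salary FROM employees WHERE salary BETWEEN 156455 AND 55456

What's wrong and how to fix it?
Bug: BETWEEN expects the lower bound first; with 156455 AND 55456 the range is empty

Fix: Write BETWEEN 55456 AND 156455

Corrected query:
SELECT id, name, salary FROM employees WHERE salary BETWEEN 55456 AND 156455

Result:
id | name  | salary
---+-------+-------
1  | Bob   | 74487 
2  | Iris  | 147372
5  | Frank | 92238 
6  | Iris  | 116379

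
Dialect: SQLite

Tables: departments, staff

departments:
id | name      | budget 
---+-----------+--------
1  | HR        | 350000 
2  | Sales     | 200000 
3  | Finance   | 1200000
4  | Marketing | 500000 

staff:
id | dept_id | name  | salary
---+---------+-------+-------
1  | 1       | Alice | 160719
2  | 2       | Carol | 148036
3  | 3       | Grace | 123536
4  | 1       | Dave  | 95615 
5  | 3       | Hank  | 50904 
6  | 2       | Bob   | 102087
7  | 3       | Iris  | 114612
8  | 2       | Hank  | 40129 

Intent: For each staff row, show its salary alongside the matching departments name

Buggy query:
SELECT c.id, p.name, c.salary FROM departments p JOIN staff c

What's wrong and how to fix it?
Bug: Missing join condition: each staff row is matched to all departments rows instead of just its own

Fix: Add ON c.dept_id = p.id to the JOIN

Corrected query:
SELECT c.id, p.name, c.salary FROM departments p JOIN staff c ON c.dept_id = p.id

Result:
id | name    | salary
---+---------+-------
1  | HR      | 160719
2  | Sales   | 148036
3  | Finance | 123536
4  | HR      | 95615 
5  | Finance | 50904 
6  | Sales   | 102087
7  | Finance | 114612
8  | Sales   | 40129 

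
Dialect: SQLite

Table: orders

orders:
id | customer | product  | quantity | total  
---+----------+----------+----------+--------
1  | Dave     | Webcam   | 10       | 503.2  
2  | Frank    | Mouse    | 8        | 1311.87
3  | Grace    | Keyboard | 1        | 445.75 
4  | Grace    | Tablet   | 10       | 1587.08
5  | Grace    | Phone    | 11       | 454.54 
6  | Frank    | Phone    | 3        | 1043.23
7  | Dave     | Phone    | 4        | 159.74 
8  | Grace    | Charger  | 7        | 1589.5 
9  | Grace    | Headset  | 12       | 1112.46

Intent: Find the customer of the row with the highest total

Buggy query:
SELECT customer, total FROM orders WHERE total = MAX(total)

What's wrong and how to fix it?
Bug: WHERE is evaluated per row; an aggregate over the whole table isn't defined there

Fix: Use a subquery: WHERE total = (SELECT MAX(total) FROM orders)

Corrected query:
SELECT customer, total FROM orders WHERE total = (SELECT MAX(total) FROM orders)

Result:
customer | total 
---------+-------
Grace    | 1589.5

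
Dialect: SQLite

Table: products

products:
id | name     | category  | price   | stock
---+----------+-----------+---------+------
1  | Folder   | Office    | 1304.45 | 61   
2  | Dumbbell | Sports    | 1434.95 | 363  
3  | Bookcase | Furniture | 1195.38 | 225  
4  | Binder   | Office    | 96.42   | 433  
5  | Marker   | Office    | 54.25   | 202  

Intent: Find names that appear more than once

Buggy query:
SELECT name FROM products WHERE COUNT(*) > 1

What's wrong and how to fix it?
Bug: WHERE can't reference COUNT(*); aggregates are computed after WHERE

Fix: GROUP BY name, then filter groups with HAVING COUNT(*) > 1

Corrected query:
SELECT name FROM products GROUP BY name HAVING COUNT(*) > 1

Result:
(no rows)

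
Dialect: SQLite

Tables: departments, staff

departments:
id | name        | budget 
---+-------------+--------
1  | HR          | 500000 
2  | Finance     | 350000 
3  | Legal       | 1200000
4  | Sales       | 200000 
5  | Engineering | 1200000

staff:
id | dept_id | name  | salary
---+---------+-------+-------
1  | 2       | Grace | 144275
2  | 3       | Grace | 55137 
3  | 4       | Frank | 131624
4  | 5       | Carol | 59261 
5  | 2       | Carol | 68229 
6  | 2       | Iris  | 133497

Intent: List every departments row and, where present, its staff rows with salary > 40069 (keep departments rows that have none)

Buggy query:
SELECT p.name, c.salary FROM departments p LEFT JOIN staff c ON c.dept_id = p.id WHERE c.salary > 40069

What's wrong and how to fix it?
Bug: Filtering c.salary in WHERE discards the NULL rows produced by LEFT JOIN, turning it into an inner join

Fix: Put 'c.salary > 40069' in the JOIN's ON clause instead of WHERE

Corrected query:
SELECT p.name, c.salary FROM departments p LEFT JOIN staff c ON c.dept_id = p.id AND c.salary > 40069

Result:
name        | salary
------------+-------
HR          | NULL  
Finance     | 68229 
Finance     | 133497
Finance     | 144275
Legal       | 55137 
Sales       | 131624
Engineering | 59261 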